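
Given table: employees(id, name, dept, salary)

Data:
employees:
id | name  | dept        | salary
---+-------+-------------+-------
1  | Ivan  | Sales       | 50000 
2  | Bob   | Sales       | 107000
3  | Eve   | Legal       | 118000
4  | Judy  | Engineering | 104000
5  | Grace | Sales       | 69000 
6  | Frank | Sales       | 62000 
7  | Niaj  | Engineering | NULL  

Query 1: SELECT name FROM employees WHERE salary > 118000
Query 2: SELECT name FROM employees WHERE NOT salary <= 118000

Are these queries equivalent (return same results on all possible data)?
Yes, equivalent

Both queries return: []

Reason: Both filter salary > 118000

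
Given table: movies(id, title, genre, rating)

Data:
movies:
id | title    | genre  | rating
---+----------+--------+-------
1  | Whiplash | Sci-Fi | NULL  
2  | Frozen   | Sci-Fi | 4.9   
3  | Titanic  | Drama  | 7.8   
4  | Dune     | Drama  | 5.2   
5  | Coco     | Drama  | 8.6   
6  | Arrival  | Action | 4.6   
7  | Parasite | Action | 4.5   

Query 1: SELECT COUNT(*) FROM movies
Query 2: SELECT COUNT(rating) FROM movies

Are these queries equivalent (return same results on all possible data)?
No, not equivalent

Query 1 returns: [(7,)]
Query 2 returns: [(6,)]

Reason: COUNT(*) includes NULLs, COUNT(column) excludes them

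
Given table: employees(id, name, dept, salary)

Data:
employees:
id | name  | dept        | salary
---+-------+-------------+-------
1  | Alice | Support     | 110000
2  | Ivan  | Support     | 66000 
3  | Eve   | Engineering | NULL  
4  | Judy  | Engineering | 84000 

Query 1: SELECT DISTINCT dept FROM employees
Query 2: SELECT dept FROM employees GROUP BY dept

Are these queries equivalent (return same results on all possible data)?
Yes, equivalent

Both queries return: [('Engineering',), ('Support',)]

Reason: Both get unique depts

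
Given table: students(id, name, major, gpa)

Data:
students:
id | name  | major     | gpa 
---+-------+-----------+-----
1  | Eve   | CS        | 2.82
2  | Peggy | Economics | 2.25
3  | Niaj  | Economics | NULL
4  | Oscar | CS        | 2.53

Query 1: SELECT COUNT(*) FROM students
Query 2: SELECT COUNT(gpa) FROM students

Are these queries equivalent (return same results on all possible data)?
No, not equivalent

Query 1 returns: [(4,)]
Query 2 returns: [(3,)]

Reason: COUNT(*) includes NULLs, COUNT(column) excludes them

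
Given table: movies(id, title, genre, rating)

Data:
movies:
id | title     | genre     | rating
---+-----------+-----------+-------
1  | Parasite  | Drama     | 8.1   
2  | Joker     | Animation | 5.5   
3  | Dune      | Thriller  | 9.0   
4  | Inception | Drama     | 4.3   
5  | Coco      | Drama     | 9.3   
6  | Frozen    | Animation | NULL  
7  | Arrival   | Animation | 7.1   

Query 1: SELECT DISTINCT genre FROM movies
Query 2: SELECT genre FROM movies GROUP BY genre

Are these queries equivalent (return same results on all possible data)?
Yes, equivalent

Both queries return: [('Animation',), ('Drama',), ('Thriller',)]

Reason: Both get unique genres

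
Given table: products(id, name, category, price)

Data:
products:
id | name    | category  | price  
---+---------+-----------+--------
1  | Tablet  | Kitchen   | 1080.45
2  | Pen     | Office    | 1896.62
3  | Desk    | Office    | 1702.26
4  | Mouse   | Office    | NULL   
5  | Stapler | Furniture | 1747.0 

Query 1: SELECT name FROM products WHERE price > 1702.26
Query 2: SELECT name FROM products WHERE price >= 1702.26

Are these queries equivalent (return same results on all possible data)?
No, not equivalent

Query 1 returns: [('Pen',), ('Stapler',)]
Query 2 returns: [('Pen',), ('Desk',), ('Stapler',)]

Reason: > vs >= gives different results when price = 1702.26 exists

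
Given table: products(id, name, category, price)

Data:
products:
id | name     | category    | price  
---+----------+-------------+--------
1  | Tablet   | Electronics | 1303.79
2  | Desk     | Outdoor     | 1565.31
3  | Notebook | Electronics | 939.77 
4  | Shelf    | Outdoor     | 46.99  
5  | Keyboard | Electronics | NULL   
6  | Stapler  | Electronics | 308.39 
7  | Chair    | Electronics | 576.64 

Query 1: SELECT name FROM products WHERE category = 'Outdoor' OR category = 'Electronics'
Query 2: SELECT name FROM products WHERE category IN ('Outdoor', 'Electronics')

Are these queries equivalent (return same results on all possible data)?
Yes, equivalent

Both queries return: [('Chair',), ('Desk',), ('Keyboard',), ('Notebook',), ('Shelf',), ('Stapler',), ('Tablet',)]

Reason: OR vs IN are equivalent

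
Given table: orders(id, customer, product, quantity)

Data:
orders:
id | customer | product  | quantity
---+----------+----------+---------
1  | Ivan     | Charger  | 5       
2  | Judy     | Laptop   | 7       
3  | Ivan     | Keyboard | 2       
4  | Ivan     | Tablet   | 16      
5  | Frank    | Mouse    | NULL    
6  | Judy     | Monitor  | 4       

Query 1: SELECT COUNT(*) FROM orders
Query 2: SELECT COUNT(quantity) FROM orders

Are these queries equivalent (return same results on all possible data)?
No, not equivalent

Query 1 returns: [(6,)]
Query 2 returns: [(5,)]

Reason: COUNT(*) includes NULLs, COUNT(column) excludes them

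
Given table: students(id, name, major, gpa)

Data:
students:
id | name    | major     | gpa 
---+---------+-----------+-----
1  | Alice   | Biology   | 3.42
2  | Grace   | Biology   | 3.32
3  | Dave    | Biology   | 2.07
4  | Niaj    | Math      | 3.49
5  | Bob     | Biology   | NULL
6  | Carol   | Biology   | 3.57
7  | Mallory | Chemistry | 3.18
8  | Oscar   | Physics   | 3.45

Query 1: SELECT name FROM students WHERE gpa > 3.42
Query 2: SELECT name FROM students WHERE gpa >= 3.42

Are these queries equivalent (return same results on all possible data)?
No, not equivalent

Query 1 returns: [('Niaj',), ('Carol',), ('Oscar',)]
Query 2 returns: [('Alice',), ('Niaj',), ('Carol',), ('Oscar',)]

Reason: > vs >= gives different results when gpa = 3.42 exists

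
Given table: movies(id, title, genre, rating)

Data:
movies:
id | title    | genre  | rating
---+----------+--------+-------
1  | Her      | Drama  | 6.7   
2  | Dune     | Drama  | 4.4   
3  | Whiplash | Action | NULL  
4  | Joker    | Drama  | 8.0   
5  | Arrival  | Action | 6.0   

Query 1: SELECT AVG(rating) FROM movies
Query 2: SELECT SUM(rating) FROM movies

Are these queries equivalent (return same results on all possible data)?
No, not equivalent

Query 1 returns: [(6.275,)]
Query 2 returns: [(25.1,)]

Reason: AVG vs SUM give different aggregate values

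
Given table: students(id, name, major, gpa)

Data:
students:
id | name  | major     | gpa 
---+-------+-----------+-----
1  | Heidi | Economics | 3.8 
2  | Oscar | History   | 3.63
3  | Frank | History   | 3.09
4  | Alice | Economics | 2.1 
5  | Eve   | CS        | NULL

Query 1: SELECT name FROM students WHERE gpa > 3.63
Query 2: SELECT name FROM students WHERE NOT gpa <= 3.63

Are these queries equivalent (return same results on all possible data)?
Yes, equivalent

Both queries return: [('Heidi',)]

Reason: Both filter gpa > 3.63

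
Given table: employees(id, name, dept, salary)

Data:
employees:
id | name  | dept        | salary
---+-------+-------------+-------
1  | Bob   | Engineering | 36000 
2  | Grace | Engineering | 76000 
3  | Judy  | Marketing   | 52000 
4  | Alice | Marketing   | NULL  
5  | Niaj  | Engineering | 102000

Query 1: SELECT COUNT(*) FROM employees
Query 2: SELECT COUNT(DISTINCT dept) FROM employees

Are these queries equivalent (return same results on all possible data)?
No, not equivalent

Query 1 returns: [(5,)]
Query 2 returns: [(2,)]

Reason: COUNT(*) counts rows, COUNT(DISTINCT dept) counts unique depts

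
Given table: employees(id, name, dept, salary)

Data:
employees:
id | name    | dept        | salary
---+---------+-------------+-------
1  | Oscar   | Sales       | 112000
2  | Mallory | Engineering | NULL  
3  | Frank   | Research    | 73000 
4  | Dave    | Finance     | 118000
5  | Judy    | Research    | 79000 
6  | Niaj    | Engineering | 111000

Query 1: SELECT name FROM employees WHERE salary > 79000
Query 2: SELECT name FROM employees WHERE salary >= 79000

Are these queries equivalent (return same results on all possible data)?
No, not equivalent

Query 1 returns: [('Oscar',), ('Dave',), ('Niaj',)]
Query 2 returns: [('Oscar',), ('Dave',), ('Judy',), ('Niaj',)]

Reason: > vs >= gives different results when salary = 79000 exists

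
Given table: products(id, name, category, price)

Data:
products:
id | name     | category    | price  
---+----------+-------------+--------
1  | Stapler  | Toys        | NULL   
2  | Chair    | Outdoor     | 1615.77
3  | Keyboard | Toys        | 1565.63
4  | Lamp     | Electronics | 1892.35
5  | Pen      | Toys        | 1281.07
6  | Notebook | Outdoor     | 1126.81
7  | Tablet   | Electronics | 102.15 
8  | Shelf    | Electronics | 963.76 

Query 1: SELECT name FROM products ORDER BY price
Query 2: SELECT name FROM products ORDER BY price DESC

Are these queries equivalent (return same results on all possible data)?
No, not equivalent

Query 1 returns: [('Stapler',), ('Tablet',), ('Shelf',), ('Notebook',), ('Pen',), ('Keyboard',), ('Chair',), ('Lamp',)]
Query 2 returns: [('Lamp',), ('Chair',), ('Keyboard',), ('Pen',), ('Notebook',), ('Shelf',), ('Tablet',), ('Stapler',)]

Reason: ASC vs DESC gives opposite ordering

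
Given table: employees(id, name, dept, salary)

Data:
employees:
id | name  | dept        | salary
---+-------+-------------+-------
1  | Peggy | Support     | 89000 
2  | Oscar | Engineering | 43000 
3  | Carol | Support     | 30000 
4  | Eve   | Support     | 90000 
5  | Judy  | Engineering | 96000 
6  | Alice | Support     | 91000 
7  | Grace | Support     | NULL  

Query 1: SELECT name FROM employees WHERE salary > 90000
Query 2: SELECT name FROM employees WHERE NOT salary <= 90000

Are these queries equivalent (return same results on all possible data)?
Yes, equivalent

Both queries return: [('Alice',), ('Judy',)]

Reason: Both filter salary > 90000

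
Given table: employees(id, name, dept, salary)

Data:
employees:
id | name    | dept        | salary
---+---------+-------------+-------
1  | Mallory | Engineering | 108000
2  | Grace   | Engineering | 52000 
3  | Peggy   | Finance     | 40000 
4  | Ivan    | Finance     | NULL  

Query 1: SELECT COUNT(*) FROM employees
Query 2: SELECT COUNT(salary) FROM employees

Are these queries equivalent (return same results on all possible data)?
No, not equivalent

Query 1 returns: [(4,)]
Query 2 returns: [(3,)]

Reason: COUNT(*) includes NULLs, COUNT(column) excludes them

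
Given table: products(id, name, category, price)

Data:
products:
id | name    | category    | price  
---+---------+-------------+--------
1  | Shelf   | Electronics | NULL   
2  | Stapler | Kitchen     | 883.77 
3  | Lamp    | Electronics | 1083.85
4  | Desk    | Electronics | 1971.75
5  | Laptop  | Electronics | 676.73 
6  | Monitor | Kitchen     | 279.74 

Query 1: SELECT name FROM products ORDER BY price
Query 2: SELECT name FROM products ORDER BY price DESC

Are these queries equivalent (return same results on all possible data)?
No, not equivalent

Query 1 returns: [('Shelf',), ('Monitor',), ('Laptop',), ('Stapler',), ('Lamp',), ('Desk',)]
Query 2 returns: [('Desk',), ('Lamp',), ('Stapler',), ('Laptop',), ('Monitor',), ('Shelf',)]

Reason: ASC vs DESC gives opposite ordering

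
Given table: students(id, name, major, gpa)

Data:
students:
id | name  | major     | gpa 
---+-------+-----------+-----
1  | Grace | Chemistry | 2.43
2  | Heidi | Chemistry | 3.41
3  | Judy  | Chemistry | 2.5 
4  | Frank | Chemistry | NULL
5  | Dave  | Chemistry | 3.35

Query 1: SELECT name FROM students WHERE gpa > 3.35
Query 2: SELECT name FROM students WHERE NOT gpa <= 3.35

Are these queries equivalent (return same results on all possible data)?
Yes, equivalent

Both queries return: [('Heidi',)]

Reason: Both filter gpa > 3.35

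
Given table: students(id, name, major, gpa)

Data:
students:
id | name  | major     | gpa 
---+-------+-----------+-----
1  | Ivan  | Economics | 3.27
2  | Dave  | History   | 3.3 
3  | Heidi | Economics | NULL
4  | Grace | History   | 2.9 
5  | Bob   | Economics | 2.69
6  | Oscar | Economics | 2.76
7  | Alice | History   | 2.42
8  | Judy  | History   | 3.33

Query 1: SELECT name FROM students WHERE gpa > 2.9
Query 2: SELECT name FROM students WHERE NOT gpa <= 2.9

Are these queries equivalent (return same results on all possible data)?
Yes, equivalent

Both queries return: [('Dave',), ('Ivan',), ('Judy',)]

Reason: Both filter gpa > 2.9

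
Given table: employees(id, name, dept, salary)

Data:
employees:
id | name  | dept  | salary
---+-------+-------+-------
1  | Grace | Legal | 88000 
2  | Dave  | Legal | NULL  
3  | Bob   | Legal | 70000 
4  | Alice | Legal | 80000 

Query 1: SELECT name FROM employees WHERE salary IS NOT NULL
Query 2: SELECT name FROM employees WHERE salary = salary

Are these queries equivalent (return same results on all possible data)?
Yes, equivalent

Both queries return: [('Alice',), ('Bob',), ('Grace',)]

Reason: IS NOT NULL vs self-equality (both exclude NULLs)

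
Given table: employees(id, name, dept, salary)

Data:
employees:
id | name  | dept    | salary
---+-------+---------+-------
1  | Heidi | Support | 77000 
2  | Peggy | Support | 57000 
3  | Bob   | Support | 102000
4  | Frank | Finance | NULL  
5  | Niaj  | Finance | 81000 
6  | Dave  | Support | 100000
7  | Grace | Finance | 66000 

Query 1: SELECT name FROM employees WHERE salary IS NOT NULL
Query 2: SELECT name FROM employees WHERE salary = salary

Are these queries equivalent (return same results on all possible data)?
Yes, equivalent

Both queries return: [('Bob',), ('Dave',), ('Grace',), ('Heidi',), ('Niaj',), ('Peggy',)]

Reason: IS NOT NULL vs self-equality (both exclude NULLs)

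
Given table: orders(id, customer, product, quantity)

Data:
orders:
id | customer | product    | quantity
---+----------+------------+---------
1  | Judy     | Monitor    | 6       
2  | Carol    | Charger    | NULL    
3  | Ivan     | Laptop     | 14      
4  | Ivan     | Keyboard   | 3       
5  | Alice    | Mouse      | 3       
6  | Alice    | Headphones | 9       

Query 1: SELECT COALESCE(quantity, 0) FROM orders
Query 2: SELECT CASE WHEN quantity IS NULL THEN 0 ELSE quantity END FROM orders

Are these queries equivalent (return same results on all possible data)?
Yes, equivalent

Both queries return: [(0,), (3,), (3,), (6,), (9,), (14,)]

Reason: COALESCE vs CASE for NULL handling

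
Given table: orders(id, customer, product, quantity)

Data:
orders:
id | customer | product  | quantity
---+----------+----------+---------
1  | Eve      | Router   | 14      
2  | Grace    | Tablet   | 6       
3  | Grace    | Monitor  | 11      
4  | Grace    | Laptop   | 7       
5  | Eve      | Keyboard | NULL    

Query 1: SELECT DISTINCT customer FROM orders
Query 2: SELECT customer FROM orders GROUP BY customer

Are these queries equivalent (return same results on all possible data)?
Yes, equivalent

Both queries return: [('Eve',), ('Grace',)]

Reason: Both get unique customers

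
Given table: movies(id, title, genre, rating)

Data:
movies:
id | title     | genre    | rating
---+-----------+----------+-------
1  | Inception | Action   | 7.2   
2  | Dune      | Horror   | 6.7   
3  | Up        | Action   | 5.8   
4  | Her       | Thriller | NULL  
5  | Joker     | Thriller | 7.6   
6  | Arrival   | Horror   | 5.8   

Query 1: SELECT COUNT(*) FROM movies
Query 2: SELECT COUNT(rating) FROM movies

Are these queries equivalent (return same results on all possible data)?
No, not equivalent

Query 1 returns: [(6,)]
Query 2 returns: [(5,)]

Reason: COUNT(*) includes NULLs, COUNT(column) excludes them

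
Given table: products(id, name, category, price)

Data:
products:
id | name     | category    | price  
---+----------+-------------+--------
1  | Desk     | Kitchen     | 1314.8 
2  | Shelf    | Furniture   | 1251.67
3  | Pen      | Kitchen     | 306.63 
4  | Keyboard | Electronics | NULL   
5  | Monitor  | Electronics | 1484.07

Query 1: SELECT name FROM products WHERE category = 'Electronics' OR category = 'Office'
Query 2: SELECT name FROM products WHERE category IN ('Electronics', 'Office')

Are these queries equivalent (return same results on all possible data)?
Yes, equivalent

Both queries return: [('Keyboard',), ('Monitor',)]

Reason: OR vs IN are equivalent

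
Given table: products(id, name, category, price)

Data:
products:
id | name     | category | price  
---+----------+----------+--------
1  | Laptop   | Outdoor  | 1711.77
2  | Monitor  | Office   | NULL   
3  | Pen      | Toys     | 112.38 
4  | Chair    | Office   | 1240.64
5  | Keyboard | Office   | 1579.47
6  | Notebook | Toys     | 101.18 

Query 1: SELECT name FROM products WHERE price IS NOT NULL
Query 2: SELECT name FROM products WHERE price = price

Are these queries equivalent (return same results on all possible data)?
Yes, equivalent

Both queries return: [('Chair',), ('Keyboard',), ('Laptop',), ('Notebook',), ('Pen',)]

Reason: IS NOT NULL vs self-equality (both exclude NULLs)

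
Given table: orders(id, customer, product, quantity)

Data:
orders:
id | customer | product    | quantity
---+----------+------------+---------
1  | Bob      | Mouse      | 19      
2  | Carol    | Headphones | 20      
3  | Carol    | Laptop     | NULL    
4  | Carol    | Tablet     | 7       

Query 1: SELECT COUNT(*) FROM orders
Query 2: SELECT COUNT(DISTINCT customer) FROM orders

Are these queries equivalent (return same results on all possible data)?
No, not equivalent

Query 1 returns: [(4,)]
Query 2 returns: [(2,)]

Reason: COUNT(*) counts rows, COUNT(DISTINCT customer) counts unique customers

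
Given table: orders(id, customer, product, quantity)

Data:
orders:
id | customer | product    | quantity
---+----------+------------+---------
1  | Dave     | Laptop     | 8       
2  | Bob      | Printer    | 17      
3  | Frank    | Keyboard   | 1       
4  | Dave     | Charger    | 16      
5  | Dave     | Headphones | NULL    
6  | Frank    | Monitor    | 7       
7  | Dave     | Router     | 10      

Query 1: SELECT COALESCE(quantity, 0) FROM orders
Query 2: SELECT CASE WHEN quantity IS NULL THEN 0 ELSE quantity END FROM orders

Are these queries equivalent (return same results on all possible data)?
Yes, equivalent

Both queries return: [(0,), (1,), (7,), (8,), (10,), (16,), (17,)]

Reason: COALESCE vs CASE for NULL handling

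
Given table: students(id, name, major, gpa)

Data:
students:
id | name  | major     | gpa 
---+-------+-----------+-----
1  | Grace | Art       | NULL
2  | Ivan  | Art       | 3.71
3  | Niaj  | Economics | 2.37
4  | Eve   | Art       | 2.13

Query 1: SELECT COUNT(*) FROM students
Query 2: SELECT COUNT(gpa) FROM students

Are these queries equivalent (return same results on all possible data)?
No, not equivalent

Query 1 returns: [(4,)]
Query 2 returns: [(3,)]

Reason: COUNT(*) includes NULLs, COUNT(column) excludes them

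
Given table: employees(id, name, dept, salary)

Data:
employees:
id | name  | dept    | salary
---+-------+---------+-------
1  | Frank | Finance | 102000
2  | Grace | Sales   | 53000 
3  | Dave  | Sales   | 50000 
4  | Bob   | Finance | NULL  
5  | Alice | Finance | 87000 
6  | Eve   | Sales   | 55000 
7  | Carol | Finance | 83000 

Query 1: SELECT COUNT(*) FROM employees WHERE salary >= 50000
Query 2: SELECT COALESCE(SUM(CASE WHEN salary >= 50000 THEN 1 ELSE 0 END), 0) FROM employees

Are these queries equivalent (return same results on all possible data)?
Yes, equivalent

Both queries return: [(6,)]

Reason: COUNT with WHERE vs conditional SUM (COALESCE handles empty-table NULL)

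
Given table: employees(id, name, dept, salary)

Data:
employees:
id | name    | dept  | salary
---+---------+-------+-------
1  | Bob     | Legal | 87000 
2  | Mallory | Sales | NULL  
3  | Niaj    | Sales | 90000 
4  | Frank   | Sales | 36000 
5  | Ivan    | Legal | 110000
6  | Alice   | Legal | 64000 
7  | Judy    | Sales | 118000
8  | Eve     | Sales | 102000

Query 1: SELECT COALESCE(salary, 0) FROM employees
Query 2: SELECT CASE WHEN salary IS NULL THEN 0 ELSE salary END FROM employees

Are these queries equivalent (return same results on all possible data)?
Yes, equivalent

Both queries return: [(0,), (36000,), (64000,), (87000,), (90000,), (102000,), (110000,), (118000,)]

Reason: COALESCE vs CASE for NULL handling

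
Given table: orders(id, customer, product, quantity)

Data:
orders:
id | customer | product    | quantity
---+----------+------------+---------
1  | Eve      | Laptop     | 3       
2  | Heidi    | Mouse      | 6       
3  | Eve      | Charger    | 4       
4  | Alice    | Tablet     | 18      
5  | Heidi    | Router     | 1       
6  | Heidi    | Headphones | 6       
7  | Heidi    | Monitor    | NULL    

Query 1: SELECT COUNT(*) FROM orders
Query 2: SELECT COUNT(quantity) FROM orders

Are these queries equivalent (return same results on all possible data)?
No, not equivalent

Query 1 returns: [(7,)]
Query 2 returns: [(6,)]

Reason: COUNT(*) includes NULLs, COUNT(column) excludes them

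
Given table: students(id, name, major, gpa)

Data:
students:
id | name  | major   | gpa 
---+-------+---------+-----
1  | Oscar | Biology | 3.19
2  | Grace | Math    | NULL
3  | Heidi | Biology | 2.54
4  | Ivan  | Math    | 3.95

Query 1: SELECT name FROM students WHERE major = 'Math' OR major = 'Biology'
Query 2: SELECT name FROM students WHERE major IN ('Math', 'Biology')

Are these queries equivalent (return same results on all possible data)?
Yes, equivalent

Both queries return: [('Grace',), ('Heidi',), ('Ivan',), ('Oscar',)]

Reason: OR vs IN are equivalent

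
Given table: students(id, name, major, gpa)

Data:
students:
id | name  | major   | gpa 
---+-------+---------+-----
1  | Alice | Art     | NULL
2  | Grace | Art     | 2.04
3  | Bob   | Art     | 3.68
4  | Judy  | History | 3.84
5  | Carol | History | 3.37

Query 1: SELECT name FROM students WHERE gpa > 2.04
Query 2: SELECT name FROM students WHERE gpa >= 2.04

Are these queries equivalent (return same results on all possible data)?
No, not equivalent

Query 1 returns: [('Bob',), ('Judy',), ('Carol',)]
Query 2 returns: [('Grace',), ('Bob',), ('Judy',), ('Carol',)]

Reason: > vs >= gives different results when gpa = 2.04 exists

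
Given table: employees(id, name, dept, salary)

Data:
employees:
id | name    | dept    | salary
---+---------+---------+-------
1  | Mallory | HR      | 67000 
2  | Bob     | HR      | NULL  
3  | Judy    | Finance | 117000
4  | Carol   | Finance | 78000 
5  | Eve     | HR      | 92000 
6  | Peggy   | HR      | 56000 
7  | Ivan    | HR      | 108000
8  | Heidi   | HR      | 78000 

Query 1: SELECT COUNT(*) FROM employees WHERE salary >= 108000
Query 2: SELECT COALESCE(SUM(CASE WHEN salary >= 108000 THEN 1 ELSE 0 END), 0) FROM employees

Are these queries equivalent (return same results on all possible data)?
Yes, equivalent

Both queries return: [(2,)]

Reason: COUNT with WHERE vs conditional SUM (COALESCE handles empty-table NULL)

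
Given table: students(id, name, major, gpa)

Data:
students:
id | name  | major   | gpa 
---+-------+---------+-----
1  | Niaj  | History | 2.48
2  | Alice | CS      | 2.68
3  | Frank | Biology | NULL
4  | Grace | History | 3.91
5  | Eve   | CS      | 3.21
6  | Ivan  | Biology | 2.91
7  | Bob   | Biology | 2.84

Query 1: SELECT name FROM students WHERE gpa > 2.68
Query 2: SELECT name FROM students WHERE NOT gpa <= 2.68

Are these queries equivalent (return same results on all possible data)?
Yes, equivalent

Both queries return: [('Bob',), ('Eve',), ('Grace',), ('Ivan',)]

Reason: Both filter gpa > 2.68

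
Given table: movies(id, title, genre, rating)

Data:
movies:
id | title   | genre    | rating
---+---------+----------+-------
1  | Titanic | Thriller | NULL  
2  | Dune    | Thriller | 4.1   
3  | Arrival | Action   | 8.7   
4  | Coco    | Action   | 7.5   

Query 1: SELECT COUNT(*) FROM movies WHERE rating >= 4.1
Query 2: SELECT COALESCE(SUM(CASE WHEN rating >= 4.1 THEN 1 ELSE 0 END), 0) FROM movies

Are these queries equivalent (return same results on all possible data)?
Yes, equivalent

Both queries return: [(3,)]

Reason: COUNT with WHERE vs conditional SUM (COALESCE handles empty-table NULL)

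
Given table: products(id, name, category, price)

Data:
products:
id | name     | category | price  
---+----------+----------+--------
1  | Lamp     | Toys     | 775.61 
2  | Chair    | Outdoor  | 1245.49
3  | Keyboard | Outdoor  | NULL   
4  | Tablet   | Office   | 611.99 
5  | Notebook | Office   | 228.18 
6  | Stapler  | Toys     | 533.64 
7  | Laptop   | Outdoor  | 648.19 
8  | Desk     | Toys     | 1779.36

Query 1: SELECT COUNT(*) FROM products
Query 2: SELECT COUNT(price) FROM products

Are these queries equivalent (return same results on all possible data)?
No, not equivalent

Query 1 returns: [(8,)]
Query 2 returns: [(7,)]

Reason: COUNT(*) includes NULLs, COUNT(column) excludes them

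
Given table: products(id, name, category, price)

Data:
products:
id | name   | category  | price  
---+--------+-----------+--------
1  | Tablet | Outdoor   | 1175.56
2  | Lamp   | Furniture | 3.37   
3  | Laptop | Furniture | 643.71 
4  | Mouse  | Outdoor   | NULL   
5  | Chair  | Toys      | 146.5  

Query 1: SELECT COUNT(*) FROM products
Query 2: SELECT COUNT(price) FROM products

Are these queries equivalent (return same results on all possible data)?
No, not equivalent

Query 1 returns: [(5,)]
Query 2 returns: [(4,)]

Reason: COUNT(*) includes NULLs, COUNT(column) excludes them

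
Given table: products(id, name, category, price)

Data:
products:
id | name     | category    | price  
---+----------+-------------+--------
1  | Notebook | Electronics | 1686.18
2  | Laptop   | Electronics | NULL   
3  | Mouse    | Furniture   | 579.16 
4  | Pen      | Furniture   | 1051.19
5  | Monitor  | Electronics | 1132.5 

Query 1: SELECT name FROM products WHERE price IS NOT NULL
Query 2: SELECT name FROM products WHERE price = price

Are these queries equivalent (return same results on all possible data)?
Yes, equivalent

Both queries return: [('Monitor',), ('Mouse',), ('Notebook',), ('Pen',)]

Reason: IS NOT NULL vs self-equality (both exclude NULLs)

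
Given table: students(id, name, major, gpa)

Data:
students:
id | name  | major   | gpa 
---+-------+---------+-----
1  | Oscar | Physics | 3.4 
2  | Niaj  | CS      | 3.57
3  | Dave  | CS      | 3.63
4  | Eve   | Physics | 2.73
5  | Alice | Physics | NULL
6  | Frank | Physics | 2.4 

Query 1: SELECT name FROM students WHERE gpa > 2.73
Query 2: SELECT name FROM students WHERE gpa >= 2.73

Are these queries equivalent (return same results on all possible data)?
No, not equivalent

Query 1 returns: [('Oscar',), ('Niaj',), ('Dave',)]
Query 2 returns: [('Oscar',), ('Niaj',), ('Dave',), ('Eve',)]

Reason: > vs >= gives different results when gpa = 2.73 exists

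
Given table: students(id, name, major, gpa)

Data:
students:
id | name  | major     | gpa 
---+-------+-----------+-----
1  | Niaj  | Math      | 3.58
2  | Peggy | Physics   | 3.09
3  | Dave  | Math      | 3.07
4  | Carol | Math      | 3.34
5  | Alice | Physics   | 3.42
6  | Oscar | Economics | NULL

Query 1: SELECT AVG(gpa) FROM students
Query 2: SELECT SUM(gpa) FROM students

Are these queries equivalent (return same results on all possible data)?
No, not equivalent

Query 1 returns: [(3.3,)]
Query 2 returns: [(16.5,)]

Reason: AVG vs SUM give different aggregate values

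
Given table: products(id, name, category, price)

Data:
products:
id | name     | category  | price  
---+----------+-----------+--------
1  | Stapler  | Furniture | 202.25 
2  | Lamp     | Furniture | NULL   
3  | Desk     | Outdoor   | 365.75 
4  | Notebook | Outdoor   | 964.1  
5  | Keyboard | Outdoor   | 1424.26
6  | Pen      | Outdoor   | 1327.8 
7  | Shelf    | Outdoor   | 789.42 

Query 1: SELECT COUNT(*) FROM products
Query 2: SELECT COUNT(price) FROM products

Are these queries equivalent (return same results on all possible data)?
No, not equivalent

Query 1 returns: [(7,)]
Query 2 returns: [(6,)]

Reason: COUNT(*) includes NULLs, COUNT(column) excludes them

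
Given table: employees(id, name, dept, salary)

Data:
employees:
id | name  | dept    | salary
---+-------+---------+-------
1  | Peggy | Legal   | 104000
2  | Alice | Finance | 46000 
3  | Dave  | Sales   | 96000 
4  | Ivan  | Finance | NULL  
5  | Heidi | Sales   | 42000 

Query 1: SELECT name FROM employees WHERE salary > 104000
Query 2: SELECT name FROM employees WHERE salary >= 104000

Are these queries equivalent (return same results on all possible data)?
No, not equivalent

Query 1 returns: []
Query 2 returns: [('Peggy',)]

Reason: > vs >= gives different results when salary = 104000 exists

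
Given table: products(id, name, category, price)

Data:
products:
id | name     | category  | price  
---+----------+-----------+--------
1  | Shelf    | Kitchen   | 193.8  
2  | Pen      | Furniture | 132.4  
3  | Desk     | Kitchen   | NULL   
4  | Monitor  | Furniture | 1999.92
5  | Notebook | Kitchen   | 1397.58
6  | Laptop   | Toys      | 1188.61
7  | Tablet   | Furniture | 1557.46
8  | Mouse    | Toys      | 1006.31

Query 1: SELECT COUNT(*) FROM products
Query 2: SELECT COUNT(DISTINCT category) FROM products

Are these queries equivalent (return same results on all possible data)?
No, not equivalent

Query 1 returns: [(8,)]
Query 2 returns: [(3,)]

Reason: COUNT(*) counts rows, COUNT(DISTINCT category) counts unique categorys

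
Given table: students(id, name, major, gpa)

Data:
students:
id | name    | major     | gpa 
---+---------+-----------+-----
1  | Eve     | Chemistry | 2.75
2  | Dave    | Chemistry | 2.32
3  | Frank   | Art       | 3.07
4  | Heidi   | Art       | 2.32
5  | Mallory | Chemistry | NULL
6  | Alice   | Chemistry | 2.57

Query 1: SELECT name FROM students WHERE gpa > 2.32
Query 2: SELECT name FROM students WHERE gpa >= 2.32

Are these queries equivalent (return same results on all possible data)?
No, not equivalent

Query 1 returns: [('Eve',), ('Frank',), ('Alice',)]
Query 2 returns: [('Eve',), ('Dave',), ('Frank',), ('Heidi',), ('Alice',)]

Reason: > vs >= gives different results when gpa = 2.32 exists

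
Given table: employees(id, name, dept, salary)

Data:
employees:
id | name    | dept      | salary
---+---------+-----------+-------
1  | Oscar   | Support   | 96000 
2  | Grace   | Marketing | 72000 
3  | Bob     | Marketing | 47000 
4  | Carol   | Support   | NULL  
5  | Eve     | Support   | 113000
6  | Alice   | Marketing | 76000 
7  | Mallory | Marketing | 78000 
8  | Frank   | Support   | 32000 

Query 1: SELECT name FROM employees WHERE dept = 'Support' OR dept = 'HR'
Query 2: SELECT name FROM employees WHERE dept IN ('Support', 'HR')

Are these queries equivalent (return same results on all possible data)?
Yes, equivalent

Both queries return: [('Carol',), ('Eve',), ('Frank',), ('Oscar',)]

Reason: OR vs IN are equivalent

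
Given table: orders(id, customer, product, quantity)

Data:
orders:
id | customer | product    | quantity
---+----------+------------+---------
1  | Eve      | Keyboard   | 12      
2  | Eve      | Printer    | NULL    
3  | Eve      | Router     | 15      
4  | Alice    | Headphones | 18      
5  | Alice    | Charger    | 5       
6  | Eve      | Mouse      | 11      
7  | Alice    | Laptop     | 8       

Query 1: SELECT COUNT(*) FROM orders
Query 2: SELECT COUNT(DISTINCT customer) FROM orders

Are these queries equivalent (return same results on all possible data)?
No, not equivalent

Query 1 returns: [(7,)]
Query 2 returns: [(2,)]

Reason: COUNT(*) counts rows, COUNT(DISTINCT customer) counts unique customers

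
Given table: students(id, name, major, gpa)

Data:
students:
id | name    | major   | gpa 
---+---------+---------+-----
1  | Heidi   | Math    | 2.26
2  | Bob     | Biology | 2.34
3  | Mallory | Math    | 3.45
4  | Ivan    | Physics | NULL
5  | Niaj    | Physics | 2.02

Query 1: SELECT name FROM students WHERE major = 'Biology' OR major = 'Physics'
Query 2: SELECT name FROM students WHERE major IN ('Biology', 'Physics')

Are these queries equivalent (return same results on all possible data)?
Yes, equivalent

Both queries return: [('Bob',), ('Ivan',), ('Niaj',)]

Reason: OR vs IN are equivalent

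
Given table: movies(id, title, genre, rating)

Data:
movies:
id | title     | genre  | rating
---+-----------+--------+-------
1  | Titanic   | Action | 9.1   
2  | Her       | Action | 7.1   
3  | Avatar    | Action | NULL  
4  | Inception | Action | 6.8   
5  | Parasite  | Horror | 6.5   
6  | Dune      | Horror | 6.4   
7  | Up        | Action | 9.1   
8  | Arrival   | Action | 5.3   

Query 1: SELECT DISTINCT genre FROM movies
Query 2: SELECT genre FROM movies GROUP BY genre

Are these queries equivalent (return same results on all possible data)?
Yes, equivalent

Both queries return: [('Action',), ('Horror',)]

Reason: Both get unique genres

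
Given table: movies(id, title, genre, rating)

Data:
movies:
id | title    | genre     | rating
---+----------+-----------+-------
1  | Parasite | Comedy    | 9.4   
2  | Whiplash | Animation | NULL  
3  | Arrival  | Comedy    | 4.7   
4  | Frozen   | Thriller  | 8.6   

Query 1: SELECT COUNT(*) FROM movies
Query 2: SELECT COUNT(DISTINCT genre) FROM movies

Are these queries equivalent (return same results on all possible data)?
No, not equivalent

Query 1 returns: [(4,)]
Query 2 returns: [(3,)]

Reason: COUNT(*) counts rows, COUNT(DISTINCT genre) counts unique genres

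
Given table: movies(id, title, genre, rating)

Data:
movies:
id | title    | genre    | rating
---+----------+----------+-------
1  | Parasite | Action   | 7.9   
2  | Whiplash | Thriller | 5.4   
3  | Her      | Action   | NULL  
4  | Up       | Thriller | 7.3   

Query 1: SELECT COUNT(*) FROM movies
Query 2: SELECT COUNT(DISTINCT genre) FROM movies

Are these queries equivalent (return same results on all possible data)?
No, not equivalent

Query 1 returns: [(4,)]
Query 2 returns: [(2,)]

Reason: COUNT(*) counts rows, COUNT(DISTINCT genre) counts unique genres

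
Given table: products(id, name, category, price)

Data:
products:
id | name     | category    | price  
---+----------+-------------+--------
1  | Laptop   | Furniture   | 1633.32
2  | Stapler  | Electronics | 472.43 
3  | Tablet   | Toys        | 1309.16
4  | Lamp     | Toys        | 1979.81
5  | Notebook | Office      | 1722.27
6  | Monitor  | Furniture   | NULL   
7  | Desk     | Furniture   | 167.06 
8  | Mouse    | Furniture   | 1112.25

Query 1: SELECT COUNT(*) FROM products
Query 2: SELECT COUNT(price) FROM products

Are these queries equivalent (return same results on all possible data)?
No, not equivalent

Query 1 returns: [(8,)]
Query 2 returns: [(7,)]

Reason: COUNT(*) includes NULLs, COUNT(column) excludes them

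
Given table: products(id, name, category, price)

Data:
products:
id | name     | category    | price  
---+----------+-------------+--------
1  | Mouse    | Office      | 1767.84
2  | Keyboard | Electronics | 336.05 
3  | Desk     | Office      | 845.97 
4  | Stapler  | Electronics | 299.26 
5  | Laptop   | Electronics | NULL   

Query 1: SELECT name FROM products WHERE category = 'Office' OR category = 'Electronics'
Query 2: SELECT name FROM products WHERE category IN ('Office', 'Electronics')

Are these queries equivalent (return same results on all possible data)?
Yes, equivalent

Both queries return: [('Desk',), ('Keyboard',), ('Laptop',), ('Mouse',), ('Stapler',)]

Reason: OR vs IN are equivalent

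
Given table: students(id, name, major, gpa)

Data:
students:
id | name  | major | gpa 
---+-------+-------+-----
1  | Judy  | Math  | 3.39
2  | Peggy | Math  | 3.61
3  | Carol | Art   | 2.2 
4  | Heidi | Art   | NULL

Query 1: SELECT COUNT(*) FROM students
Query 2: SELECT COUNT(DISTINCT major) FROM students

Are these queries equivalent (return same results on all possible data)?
No, not equivalent

Query 1 returns: [(4,)]
Query 2 returns: [(2,)]

Reason: COUNT(*) counts rows, COUNT(DISTINCT major) counts unique majors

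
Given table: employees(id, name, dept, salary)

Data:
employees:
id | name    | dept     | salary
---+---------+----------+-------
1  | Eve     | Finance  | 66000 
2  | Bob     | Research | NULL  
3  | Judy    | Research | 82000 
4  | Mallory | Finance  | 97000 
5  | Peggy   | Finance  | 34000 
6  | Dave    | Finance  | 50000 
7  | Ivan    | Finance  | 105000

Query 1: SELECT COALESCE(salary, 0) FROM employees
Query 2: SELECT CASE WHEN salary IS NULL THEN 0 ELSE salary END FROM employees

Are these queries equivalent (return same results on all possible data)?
Yes, equivalent

Both queries return: [(0,), (34000,), (50000,), (66000,), (82000,), (97000,), (105000,)]

Reason: COALESCE vs CASE for NULL handling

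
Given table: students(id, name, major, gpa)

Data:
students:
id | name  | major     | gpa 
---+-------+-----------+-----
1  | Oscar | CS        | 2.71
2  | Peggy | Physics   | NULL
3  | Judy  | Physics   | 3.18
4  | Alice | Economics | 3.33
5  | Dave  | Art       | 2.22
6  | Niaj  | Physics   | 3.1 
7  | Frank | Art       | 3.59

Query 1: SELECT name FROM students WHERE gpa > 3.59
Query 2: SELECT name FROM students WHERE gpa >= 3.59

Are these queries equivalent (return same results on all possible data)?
No, not equivalent

Query 1 returns: []
Query 2 returns: [('Frank',)]

Reason: > vs >= gives different results when gpa = 3.59 exists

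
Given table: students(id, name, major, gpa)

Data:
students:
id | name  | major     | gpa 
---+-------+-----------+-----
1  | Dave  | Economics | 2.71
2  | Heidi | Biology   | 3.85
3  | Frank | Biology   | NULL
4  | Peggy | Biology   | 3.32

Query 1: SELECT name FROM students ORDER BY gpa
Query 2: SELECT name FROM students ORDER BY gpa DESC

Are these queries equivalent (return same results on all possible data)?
No, not equivalent

Query 1 returns: [('Frank',), ('Dave',), ('Peggy',), ('Heidi',)]
Query 2 returns: [('Heidi',), ('Peggy',), ('Dave',), ('Frank',)]

Reason: ASC vs DESC gives opposite ordering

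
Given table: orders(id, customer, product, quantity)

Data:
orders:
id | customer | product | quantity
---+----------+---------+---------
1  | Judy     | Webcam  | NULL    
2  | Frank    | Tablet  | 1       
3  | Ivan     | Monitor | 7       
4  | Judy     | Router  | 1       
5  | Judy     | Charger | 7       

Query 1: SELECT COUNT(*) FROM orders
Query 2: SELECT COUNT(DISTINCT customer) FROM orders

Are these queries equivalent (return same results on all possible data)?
No, not equivalent

Query 1 returns: [(5,)]
Query 2 returns: [(3,)]

Reason: COUNT(*) counts rows, COUNT(DISTINCT customer) counts unique customers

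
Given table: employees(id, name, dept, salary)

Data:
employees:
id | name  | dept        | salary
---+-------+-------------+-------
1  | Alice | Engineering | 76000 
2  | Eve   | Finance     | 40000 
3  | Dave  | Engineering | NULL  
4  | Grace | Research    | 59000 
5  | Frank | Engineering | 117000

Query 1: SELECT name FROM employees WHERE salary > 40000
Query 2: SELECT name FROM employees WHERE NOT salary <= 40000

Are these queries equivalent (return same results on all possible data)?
Yes, equivalent

Both queries return: [('Alice',), ('Frank',), ('Grace',)]

Reason: Both filter salary > 40000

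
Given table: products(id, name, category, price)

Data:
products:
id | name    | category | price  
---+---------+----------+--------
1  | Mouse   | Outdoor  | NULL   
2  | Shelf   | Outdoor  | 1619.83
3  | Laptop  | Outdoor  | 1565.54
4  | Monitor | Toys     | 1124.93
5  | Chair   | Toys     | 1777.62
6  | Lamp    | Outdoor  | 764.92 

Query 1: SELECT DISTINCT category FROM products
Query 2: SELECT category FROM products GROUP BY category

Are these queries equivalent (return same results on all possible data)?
Yes, equivalent

Both queries return: [('Outdoor',), ('Toys',)]

Reason: Both get unique categorys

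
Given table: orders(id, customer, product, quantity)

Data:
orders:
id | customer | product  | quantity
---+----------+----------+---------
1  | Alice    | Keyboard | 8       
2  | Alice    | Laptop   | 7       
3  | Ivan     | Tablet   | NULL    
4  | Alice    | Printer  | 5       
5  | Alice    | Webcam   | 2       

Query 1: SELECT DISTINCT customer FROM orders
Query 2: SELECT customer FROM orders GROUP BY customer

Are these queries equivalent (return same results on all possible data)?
Yes, equivalent

Both queries return: [('Alice',), ('Ivan',)]

Reason: Both get unique customers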